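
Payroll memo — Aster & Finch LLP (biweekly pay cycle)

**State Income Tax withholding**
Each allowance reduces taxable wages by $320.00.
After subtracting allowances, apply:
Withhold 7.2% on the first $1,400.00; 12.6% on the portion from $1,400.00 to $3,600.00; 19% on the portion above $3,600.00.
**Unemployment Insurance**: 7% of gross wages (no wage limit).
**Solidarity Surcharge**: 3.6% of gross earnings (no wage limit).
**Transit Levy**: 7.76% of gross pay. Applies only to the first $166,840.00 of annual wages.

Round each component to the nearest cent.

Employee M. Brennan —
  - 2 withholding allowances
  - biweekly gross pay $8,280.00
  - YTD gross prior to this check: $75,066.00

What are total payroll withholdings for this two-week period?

$2,665.81

State Income Tax: taxable = $8,280.00 − 2×$320.00 = $7,640.00
  $378.00 + 19% × ($7,640.00 − $3,600.00) = $378.00 + 19% × $4,040.00 = $1,145.60
Unemployment Insurance: 7% × $8,280.00 = $579.60
Solidarity Surcharge: 3.6% × $8,280.00 = $298.08
Transit Levy: 7.76% × $8,280.00 = $642.53
Total: $1,145.60 + $579.60 + $298.08 + $642.53 = $2,665.81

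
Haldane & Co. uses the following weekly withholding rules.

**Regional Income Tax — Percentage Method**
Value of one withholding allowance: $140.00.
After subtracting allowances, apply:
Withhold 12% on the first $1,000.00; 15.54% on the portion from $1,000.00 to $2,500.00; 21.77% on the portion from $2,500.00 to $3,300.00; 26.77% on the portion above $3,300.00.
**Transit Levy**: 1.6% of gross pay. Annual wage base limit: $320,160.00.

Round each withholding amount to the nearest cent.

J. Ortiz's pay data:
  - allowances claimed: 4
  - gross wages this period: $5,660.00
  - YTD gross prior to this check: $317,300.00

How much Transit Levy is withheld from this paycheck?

$45.76

Transit Levy: cap $320,160.00 − YTD $317,300.00 = $2,860.00 subject; 1.6% × $2,860.00 = $45.76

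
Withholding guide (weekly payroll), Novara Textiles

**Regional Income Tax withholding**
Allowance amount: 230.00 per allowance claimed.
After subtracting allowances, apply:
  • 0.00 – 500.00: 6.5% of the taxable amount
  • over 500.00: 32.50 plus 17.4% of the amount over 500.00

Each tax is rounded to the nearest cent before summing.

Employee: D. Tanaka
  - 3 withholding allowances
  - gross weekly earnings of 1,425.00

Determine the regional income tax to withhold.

73.39

Regional Income Tax: taxable = 1,425.00 − 3×230.00 = 735.00
  32.50 + 17.4% × (735.00 − 500.00) = 32.50 + 17.4% × 235.00 = 73.39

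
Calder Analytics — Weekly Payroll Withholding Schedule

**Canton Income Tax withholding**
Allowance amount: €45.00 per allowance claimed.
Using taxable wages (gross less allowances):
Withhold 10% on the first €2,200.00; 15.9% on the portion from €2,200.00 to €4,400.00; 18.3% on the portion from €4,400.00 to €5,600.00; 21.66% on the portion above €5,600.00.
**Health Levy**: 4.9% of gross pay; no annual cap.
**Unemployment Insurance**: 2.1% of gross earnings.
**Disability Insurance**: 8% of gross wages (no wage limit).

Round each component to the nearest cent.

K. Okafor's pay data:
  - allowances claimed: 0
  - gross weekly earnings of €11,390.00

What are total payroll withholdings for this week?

Canton Income Tax: taxable = €11,390.00
  €789.40 + 21.66% × (€11,390.00 − €5,600.00) = €789.40 + 21.66% × €5,790.00 = €2,043.51
Health Levy: 4.9% × €11,390.00 = €558.11
Unemployment Insurance: 2.1% × €11,390.00 = €239.19
Disability Insurance: 8% × €11,390.00 = €911.20
Total: €2,043.51 + €558.11 + €239.19 + €911.20 = €3,752.01

€3,752.01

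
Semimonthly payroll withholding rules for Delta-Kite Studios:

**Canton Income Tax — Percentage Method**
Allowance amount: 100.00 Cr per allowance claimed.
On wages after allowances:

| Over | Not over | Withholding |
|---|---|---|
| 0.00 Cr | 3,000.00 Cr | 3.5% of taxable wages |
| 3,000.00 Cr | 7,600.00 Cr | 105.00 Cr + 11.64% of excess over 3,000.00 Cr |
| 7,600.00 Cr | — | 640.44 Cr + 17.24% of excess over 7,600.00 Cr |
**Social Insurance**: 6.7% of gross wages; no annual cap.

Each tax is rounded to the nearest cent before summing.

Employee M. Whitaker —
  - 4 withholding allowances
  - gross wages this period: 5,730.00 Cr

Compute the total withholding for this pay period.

760.12 Cr

Canton Income Tax: taxable = 5,730.00 Cr − 4×100.00 Cr = 5,330.00 Cr
  105.00 Cr + 11.64% × (5,330.00 Cr − 3,000.00 Cr) = 105.00 Cr + 11.64% × 2,330.00 Cr = 376.21 Cr
Social Insurance: 6.7% × 5,730.00 Cr = 383.91 Cr
Total: 376.21 Cr + 383.91 Cr = 760.12 Cr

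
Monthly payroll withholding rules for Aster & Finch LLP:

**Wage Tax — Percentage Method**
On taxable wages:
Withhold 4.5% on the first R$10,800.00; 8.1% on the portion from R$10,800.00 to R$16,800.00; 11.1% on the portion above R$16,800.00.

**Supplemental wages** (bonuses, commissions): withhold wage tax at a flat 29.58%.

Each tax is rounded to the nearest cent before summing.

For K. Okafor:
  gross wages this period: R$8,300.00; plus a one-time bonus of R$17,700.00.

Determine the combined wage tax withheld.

Wage Tax: taxable = R$8,300.00
  4.5% × R$8,300.00 = R$373.50
Supplemental (29.58% flat on bonus): 29.58% × R$17,700.00 = R$5,235.66
Total wage tax: R$373.50 + R$5,235.66 = R$5,609.16

R$5,609.16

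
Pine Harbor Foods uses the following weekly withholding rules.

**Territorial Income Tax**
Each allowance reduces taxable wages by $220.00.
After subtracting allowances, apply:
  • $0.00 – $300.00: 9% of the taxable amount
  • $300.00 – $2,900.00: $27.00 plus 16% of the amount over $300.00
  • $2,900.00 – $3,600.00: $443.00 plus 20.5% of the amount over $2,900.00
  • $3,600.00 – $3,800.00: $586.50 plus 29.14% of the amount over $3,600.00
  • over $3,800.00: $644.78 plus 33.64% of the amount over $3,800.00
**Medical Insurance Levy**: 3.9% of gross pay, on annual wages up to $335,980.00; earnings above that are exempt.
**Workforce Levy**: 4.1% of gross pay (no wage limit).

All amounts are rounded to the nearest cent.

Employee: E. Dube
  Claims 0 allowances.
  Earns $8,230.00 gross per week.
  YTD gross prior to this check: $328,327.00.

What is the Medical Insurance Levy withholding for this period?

Medical Insurance Levy: cap $335,980.00 − YTD $328,327.00 = $7,653.00 subject; 3.9% × $7,653.00 = $298.47

$298.47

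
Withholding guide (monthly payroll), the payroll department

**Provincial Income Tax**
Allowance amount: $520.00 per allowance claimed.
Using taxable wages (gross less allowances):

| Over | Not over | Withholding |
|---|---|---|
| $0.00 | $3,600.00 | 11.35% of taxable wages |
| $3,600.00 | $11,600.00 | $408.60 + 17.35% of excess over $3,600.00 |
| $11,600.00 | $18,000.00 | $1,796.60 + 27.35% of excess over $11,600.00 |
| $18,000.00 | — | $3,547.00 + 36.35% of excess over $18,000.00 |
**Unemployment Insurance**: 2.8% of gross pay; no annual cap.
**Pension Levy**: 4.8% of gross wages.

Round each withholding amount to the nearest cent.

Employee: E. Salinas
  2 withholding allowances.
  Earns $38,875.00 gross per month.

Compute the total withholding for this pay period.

$13,711.52

Provincial Income Tax: taxable = $38,875.00 − 2×$520.00 = $37,835.00
  $3,547.00 + 36.35% × ($37,835.00 − $18,000.00) = $3,547.00 + 36.35% × $19,835.00 = $10,757.02
Unemployment Insurance: 2.8% × $38,875.00 = $1,088.50
Pension Levy: 4.8% × $38,875.00 = $1,866.00
Total: $10,757.02 + $1,088.50 + $1,866.00 = $13,711.52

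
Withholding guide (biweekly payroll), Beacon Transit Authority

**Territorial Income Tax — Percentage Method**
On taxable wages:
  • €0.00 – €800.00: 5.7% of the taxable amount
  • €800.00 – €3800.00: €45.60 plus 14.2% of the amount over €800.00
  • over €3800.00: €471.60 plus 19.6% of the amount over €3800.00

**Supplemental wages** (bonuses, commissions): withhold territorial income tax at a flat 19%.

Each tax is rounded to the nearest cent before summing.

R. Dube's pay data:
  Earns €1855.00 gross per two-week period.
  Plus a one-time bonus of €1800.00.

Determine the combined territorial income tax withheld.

Territorial Income Tax: taxable = €1855.00
  €45.60 + 14.2% × (€1855.00 − €800.00) = €45.60 + 14.2% × €1055.00 = €195.41
Supplemental (19% flat on bonus): 19% × €1800.00 = €342.00
Total territorial income tax: €195.41 + €342.00 = €537.41

€537.41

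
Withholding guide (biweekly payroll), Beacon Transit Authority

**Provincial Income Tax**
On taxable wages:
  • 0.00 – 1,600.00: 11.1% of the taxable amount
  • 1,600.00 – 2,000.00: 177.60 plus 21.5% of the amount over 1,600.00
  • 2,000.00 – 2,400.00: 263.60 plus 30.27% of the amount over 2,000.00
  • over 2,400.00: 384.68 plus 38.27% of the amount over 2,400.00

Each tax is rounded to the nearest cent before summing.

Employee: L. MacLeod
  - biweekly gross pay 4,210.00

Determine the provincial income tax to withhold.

Provincial Income Tax: taxable = 4,210.00
  384.68 + 38.27% × (4,210.00 − 2,400.00) = 384.68 + 38.27% × 1,810.00 = 1,077.37

1,077.37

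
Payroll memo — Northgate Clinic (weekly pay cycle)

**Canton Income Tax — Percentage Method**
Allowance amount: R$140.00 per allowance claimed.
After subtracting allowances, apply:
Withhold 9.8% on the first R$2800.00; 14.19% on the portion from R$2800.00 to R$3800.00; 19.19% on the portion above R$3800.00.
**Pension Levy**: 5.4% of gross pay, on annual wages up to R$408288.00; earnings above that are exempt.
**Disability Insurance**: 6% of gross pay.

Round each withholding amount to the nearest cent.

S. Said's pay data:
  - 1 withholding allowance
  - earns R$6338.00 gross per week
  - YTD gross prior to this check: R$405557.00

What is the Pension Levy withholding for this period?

Pension Levy: cap R$408288.00 − YTD R$405557.00 = R$2731.00 subject; 5.4% × R$2731.00 = R$147.47

R$147.47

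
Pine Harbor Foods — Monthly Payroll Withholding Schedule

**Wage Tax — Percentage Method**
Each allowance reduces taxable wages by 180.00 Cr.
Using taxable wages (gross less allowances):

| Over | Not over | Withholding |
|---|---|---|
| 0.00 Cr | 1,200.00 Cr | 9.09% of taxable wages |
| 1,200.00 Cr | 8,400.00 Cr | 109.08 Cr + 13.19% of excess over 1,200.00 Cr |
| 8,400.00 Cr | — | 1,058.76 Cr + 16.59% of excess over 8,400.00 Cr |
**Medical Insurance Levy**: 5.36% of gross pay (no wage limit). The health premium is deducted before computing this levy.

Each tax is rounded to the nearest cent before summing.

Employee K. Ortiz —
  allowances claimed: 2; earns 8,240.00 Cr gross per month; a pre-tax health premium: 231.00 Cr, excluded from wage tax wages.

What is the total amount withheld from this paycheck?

Wage Tax: taxable = 8,240.00 Cr − 231.00 Cr − 2×180.00 Cr = 7,649.00 Cr
  109.08 Cr + 13.19% × (7,649.00 Cr − 1,200.00 Cr) = 109.08 Cr + 13.19% × 6,449.00 Cr = 959.70 Cr
Medical Insurance Levy: 5.36% × 8,009.00 Cr = 429.28 Cr
Total: 959.70 Cr + 429.28 Cr = 1,388.98 Cr

1,388.98 Cr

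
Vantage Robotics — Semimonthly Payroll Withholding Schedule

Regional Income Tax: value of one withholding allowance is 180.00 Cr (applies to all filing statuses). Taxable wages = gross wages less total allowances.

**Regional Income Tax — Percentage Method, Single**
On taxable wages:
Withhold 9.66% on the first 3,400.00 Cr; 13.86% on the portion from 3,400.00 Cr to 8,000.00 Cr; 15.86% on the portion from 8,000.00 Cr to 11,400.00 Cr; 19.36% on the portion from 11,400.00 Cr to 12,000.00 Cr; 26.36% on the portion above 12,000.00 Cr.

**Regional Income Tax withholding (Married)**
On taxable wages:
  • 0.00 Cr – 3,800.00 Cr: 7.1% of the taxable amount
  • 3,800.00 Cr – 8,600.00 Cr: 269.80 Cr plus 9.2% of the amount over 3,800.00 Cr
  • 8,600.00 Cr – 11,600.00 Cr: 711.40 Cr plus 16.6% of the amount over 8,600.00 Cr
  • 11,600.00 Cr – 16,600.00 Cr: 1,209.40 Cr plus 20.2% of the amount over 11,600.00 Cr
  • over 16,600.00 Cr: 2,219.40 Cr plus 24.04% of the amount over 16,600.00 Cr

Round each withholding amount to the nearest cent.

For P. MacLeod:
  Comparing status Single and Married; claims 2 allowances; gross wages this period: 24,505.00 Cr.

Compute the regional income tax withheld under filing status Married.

Regional Income Tax (Married): taxable = 24,505.00 Cr − 2×180.00 Cr = 24,145.00 Cr
  2,219.40 Cr + 24.04% × (24,145.00 Cr − 16,600.00 Cr) = 2,219.40 Cr + 24.04% × 7,545.00 Cr = 4,033.22 Cr

4,033.22 Cr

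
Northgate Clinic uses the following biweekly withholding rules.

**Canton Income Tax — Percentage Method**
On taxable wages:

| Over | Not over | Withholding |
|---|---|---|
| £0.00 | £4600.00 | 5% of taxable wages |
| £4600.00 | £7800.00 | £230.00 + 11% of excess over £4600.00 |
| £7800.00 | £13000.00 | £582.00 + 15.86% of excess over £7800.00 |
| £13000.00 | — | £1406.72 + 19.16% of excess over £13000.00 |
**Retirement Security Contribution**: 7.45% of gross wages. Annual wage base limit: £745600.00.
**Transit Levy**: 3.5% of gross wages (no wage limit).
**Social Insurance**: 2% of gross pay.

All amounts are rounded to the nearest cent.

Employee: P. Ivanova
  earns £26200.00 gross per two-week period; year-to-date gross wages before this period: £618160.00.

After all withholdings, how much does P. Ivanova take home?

Canton Income Tax: taxable = £26200.00
  £1406.72 + 19.16% × (£26200.00 − £13000.00) = £1406.72 + 19.16% × £13200.00 = £3935.84
Retirement Security Contribution: 7.45% × £26200.00 = £1951.90
Transit Levy: 3.5% × £26200.00 = £917.00
Social Insurance: 2% × £26200.00 = £524.00
Total withheld: £3935.84 + £1951.90 + £917.00 + £524.00 = £7328.74
Net pay: £26200.00 − £7328.74 = £18871.26

£18871.26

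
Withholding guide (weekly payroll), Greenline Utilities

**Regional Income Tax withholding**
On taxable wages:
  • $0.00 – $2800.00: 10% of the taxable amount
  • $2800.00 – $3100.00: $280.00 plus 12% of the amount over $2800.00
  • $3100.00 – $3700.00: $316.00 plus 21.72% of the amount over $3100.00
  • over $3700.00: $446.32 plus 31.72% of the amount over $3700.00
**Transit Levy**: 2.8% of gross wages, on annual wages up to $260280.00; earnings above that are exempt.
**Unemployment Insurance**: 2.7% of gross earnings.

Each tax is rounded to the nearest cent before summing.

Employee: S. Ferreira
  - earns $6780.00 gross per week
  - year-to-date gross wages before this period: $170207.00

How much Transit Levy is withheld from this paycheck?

Transit Levy: 2.8% × $6780.00 = $189.84

$189.84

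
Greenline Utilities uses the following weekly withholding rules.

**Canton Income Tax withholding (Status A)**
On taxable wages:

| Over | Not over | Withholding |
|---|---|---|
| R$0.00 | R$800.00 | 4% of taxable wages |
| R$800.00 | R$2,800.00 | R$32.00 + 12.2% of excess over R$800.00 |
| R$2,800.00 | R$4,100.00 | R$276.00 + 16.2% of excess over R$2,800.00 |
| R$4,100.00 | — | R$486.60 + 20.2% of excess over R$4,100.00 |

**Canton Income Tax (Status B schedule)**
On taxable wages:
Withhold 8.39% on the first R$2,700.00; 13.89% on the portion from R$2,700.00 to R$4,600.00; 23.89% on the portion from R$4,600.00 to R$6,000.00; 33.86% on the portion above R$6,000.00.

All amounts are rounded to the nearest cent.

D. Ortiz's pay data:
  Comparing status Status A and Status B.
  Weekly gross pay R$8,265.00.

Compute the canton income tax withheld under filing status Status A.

Canton Income Tax (Status A): taxable = R$8,265.00
  R$486.60 + 20.2% × (R$8,265.00 − R$4,100.00) = R$486.60 + 20.2% × R$4,165.00 = R$1,327.93

R$1,327.93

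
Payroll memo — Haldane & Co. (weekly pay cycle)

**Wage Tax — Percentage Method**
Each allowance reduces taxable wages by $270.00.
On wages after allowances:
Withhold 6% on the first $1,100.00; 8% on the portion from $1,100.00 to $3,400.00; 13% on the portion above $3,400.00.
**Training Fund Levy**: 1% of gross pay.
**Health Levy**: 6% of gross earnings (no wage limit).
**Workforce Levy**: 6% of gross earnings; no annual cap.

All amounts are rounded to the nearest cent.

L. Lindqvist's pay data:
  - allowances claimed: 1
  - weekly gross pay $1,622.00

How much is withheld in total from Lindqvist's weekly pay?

$297.02

Wage Tax: taxable = $1,622.00 − 1×$270.00 = $1,352.00
  $66.00 + 8% × ($1,352.00 − $1,100.00) = $66.00 + 8% × $252.00 = $86.16
Training Fund Levy: 1% × $1,622.00 = $16.22
Health Levy: 6% × $1,622.00 = $97.32
Workforce Levy: 6% × $1,622.00 = $97.32
Total: $86.16 + $16.22 + $97.32 + $97.32 = $297.02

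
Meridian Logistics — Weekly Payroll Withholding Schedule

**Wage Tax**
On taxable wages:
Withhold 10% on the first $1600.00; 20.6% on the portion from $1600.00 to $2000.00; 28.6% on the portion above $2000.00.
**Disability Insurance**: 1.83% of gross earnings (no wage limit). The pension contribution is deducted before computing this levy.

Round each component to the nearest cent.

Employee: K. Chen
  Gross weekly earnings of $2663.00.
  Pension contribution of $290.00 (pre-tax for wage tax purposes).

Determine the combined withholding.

Wage Tax: taxable = $2663.00 − $290.00 = $2373.00
  $242.40 + 28.6% × ($2373.00 − $2000.00) = $242.40 + 28.6% × $373.00 = $349.08
Disability Insurance: 1.83% × $2373.00 = $43.43
Total: $349.08 + $43.43 = $392.51

$392.51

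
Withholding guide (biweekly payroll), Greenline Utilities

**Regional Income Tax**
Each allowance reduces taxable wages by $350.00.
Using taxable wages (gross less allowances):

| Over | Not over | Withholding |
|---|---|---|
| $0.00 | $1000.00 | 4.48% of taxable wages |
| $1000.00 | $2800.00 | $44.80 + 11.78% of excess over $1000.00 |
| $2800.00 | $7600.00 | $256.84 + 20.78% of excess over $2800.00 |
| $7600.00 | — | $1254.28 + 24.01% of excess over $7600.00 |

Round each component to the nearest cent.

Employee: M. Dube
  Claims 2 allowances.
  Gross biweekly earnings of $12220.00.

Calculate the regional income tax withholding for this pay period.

Regional Income Tax: taxable = $12220.00 − 2×$350.00 = $11520.00
  $1254.28 + 24.01% × ($11520.00 − $7600.00) = $1254.28 + 24.01% × $3920.00 = $2195.47

$2195.47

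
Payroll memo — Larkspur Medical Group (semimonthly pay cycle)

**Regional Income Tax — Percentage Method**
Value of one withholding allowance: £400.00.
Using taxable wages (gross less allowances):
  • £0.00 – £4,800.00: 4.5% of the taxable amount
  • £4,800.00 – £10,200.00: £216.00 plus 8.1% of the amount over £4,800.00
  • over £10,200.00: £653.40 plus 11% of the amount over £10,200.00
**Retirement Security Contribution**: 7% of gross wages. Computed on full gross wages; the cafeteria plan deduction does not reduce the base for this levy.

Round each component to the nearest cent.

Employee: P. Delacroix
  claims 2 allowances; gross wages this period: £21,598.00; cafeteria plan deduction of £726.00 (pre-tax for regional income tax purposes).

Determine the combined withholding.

£3,251.18

Regional Income Tax: taxable = £21,598.00 − £726.00 − 2×£400.00 = £20,072.00
  £653.40 + 11% × (£20,072.00 − £10,200.00) = £653.40 + 11% × £9,872.00 = £1,739.32
Retirement Security Contribution: 7% × £21,598.00 = £1,511.86
Total: £1,739.32 + £1,511.86 = £3,251.18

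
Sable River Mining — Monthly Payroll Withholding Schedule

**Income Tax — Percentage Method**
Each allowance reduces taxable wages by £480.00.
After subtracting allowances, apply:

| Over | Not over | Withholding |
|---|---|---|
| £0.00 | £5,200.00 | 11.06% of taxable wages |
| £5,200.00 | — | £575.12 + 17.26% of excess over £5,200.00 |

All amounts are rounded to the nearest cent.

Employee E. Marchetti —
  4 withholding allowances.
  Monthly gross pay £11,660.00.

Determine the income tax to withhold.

£1,358.72

Income Tax: taxable = £11,660.00 − 4×£480.00 = £9,740.00
  £575.12 + 17.26% × (£9,740.00 − £5,200.00) = £575.12 + 17.26% × £4,540.00 = £1,358.72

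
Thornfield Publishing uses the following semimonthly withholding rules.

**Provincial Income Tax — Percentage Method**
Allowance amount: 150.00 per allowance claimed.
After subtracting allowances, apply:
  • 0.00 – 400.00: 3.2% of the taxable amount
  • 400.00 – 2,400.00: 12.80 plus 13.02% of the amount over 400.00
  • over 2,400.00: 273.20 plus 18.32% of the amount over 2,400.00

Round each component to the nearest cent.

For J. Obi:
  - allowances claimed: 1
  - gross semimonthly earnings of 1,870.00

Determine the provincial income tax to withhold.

Provincial Income Tax: taxable = 1,870.00 − 1×150.00 = 1,720.00
  12.80 + 13.02% × (1,720.00 − 400.00) = 12.80 + 13.02% × 1,320.00 = 184.66

184.66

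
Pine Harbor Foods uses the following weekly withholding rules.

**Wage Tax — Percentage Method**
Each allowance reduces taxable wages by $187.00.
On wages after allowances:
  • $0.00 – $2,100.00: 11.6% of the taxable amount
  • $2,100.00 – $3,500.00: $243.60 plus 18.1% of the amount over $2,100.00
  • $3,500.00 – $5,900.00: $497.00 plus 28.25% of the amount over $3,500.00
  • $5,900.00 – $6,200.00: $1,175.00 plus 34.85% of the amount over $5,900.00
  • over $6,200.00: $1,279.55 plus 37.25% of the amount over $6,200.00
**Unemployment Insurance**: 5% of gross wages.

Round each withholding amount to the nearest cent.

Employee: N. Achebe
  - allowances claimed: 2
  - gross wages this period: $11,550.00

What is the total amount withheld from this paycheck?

$3,710.61

Wage Tax: taxable = $11,550.00 − 2×$187.00 = $11,176.00
  $1,279.55 + 37.25% × ($11,176.00 − $6,200.00) = $1,279.55 + 37.25% × $4,976.00 = $3,133.11
Unemployment Insurance: 5% × $11,550.00 = $577.50
Total: $3,133.11 + $577.50 = $3,710.61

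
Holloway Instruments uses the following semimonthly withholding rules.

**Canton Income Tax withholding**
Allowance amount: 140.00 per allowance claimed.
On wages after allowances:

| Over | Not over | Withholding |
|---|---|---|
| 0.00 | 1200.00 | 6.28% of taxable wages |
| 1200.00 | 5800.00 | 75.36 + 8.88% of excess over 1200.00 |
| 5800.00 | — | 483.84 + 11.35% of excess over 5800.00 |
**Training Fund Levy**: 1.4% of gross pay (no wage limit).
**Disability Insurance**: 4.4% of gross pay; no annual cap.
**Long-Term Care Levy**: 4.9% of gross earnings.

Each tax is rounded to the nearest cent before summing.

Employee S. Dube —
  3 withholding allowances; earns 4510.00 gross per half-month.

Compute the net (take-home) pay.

Canton Income Tax: taxable = 4510.00 − 3×140.00 = 4090.00
  75.36 + 8.88% × (4090.00 − 1200.00) = 75.36 + 8.88% × 2890.00 = 331.99
Training Fund Levy: 1.4% × 4510.00 = 63.14
Disability Insurance: 4.4% × 4510.00 = 198.44
Long-Term Care Levy: 4.9% × 4510.00 = 220.99
Total withheld: 331.99 + 63.14 + 198.44 + 220.99 = 814.56
Net pay: 4510.00 − 814.56 = 3695.44

3695.44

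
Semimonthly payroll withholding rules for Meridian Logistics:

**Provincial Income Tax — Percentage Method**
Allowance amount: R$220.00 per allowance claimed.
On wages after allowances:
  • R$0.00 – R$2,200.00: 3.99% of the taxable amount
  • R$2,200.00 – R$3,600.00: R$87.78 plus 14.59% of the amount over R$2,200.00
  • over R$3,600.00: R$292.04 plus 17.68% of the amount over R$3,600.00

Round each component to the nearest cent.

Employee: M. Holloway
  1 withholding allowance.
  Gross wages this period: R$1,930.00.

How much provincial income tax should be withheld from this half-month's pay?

R$68.23

Provincial Income Tax: taxable = R$1,930.00 − 1×R$220.00 = R$1,710.00
  3.99% × R$1,710.00 = R$68.23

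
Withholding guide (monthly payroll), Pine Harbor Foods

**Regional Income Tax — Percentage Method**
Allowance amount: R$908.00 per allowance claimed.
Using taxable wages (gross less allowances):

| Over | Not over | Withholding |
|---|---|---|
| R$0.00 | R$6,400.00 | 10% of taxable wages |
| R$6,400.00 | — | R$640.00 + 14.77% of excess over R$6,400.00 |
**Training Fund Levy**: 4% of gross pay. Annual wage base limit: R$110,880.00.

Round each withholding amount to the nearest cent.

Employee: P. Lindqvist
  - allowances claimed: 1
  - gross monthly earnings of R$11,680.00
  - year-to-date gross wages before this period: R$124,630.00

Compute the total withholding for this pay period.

R$1,285.74

Regional Income Tax: taxable = R$11,680.00 − 1×R$908.00 = R$10,772.00
  R$640.00 + 14.77% × (R$10,772.00 − R$6,400.00) = R$640.00 + 14.77% × R$4,372.00 = R$1,285.74
Training Fund Levy: YTD R$124,630.00 ≥ cap R$110,880.00 → R$0.00
Total: R$1,285.74 + R$0.00 = R$1,285.74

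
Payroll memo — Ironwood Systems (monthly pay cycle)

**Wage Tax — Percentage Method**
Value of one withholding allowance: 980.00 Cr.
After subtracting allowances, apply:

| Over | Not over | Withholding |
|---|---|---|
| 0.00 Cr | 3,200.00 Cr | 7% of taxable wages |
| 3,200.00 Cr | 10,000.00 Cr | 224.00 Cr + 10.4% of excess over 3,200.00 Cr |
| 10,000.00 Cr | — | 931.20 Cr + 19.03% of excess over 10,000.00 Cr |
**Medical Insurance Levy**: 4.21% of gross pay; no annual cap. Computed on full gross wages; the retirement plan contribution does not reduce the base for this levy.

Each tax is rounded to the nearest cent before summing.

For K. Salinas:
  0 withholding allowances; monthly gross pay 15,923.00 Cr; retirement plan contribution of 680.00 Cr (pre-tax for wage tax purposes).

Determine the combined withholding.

Wage Tax: taxable = 15,923.00 Cr − 680.00 Cr = 15,243.00 Cr
  931.20 Cr + 19.03% × (15,243.00 Cr − 10,000.00 Cr) = 931.20 Cr + 19.03% × 5,243.00 Cr = 1,928.94 Cr
Medical Insurance Levy: 4.21% × 15,923.00 Cr = 670.36 Cr
Total: 1,928.94 Cr + 670.36 Cr = 2,599.30 Cr

2,599.30 Cr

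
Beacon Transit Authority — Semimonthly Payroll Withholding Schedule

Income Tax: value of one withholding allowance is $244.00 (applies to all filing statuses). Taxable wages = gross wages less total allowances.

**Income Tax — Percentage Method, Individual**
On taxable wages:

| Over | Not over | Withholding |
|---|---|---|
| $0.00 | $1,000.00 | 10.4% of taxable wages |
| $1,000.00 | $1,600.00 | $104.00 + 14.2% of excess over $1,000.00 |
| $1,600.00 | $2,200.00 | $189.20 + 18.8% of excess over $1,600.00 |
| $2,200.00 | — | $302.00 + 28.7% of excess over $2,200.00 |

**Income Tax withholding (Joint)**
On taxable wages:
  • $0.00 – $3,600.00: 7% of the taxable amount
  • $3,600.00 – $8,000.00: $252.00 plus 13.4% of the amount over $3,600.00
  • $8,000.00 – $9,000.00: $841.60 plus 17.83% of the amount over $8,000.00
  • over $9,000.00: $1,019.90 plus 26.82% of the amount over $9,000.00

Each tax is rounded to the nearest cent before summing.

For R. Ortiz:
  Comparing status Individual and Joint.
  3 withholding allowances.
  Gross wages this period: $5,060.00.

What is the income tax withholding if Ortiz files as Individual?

$912.74

Income Tax (Individual): taxable = $5,060.00 − 3×$244.00 = $4,328.00
  $302.00 + 28.7% × ($4,328.00 − $2,200.00) = $302.00 + 28.7% × $2,128.00 = $912.74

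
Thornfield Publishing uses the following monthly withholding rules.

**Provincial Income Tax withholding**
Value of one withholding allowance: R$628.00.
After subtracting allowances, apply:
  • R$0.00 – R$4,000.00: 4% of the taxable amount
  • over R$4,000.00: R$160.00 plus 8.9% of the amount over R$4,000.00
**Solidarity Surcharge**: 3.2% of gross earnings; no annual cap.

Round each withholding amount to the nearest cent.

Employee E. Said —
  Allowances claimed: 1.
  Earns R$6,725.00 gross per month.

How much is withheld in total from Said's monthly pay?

Provincial Income Tax: taxable = R$6,725.00 − 1×R$628.00 = R$6,097.00
  R$160.00 + 8.9% × (R$6,097.00 − R$4,000.00) = R$160.00 + 8.9% × R$2,097.00 = R$346.63
Solidarity Surcharge: 3.2% × R$6,725.00 = R$215.20
Total: R$346.63 + R$215.20 = R$561.83

R$561.83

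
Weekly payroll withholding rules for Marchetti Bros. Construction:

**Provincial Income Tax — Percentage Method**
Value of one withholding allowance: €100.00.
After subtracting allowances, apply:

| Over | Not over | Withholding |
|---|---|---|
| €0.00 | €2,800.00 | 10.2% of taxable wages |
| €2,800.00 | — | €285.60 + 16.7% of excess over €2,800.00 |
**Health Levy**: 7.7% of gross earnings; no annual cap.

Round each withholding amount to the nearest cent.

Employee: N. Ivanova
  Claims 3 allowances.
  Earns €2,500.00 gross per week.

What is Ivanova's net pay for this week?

€2,083.10

Provincial Income Tax: taxable = €2,500.00 − 3×€100.00 = €2,200.00
  10.2% × €2,200.00 = €224.40
Health Levy: 7.7% × €2,500.00 = €192.50
Total withheld: €224.40 + €192.50 = €416.90
Net pay: €2,500.00 − €416.90 = €2,083.10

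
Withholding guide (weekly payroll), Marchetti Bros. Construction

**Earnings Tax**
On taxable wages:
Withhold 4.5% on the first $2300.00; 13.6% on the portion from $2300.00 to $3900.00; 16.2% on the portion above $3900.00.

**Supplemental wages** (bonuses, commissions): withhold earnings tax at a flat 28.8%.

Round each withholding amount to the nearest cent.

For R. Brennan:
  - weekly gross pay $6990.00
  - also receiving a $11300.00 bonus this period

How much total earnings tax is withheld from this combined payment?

Earnings Tax: taxable = $6990.00
  $321.10 + 16.2% × ($6990.00 − $3900.00) = $321.10 + 16.2% × $3090.00 = $821.68
Supplemental (28.8% flat on bonus): 28.8% × $11300.00 = $3254.40
Total earnings tax: $821.68 + $3254.40 = $4076.08

$4076.08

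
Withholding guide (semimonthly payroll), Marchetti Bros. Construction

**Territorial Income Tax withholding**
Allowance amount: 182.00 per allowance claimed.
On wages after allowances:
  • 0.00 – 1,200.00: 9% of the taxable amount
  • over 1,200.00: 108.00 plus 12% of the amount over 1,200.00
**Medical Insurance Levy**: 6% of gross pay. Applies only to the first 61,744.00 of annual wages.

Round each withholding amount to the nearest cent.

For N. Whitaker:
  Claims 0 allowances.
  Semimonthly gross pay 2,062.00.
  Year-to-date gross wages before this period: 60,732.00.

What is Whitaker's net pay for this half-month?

Territorial Income Tax: taxable = 2,062.00
  108.00 + 12% × (2,062.00 − 1,200.00) = 108.00 + 12% × 862.00 = 211.44
Medical Insurance Levy: cap 61,744.00 − YTD 60,732.00 = 1,012.00 subject; 6% × 1,012.00 = 60.72
Total withheld: 211.44 + 60.72 = 272.16
Net pay: 2,062.00 − 272.16 = 1,789.84

1,789.84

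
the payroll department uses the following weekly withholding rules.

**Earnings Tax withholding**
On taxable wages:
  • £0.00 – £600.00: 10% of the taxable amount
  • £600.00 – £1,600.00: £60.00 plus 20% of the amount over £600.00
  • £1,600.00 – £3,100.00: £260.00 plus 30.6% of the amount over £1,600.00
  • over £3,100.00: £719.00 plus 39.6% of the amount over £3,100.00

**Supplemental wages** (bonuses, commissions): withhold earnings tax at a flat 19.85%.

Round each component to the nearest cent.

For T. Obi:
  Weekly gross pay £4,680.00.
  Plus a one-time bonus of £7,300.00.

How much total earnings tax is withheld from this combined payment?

£2,793.73

Earnings Tax: taxable = £4,680.00
  £719.00 + 39.6% × (£4,680.00 − £3,100.00) = £719.00 + 39.6% × £1,580.00 = £1,344.68
Supplemental (19.85% flat on bonus): 19.85% × £7,300.00 = £1,449.05
Total earnings tax: £1,344.68 + £1,449.05 = £2,793.73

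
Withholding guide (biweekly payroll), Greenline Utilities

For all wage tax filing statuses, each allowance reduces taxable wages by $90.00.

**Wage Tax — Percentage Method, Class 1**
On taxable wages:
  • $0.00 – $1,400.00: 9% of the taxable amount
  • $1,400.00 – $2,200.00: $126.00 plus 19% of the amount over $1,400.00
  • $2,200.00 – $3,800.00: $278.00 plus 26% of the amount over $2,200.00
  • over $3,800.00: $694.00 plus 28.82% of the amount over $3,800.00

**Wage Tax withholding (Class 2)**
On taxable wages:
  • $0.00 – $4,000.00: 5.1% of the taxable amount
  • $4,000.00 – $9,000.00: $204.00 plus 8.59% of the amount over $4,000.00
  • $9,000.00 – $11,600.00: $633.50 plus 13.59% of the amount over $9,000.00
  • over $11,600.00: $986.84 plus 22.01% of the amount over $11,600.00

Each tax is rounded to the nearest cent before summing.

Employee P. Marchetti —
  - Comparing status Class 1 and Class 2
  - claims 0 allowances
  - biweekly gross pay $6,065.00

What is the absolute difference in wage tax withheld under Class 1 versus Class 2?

$965.39

Wage Tax (Class 1): taxable = $6,065.00
  $694.00 + 28.82% × ($6,065.00 − $3,800.00) = $694.00 + 28.82% × $2,265.00 = $1,346.77
Wage Tax (Class 2): taxable = $6,065.00
  $204.00 + 8.59% × ($6,065.00 − $4,000.00) = $204.00 + 8.59% × $2,065.00 = $381.38
Difference: |$1,346.77 − $381.38| = $965.39 (higher under Class 1)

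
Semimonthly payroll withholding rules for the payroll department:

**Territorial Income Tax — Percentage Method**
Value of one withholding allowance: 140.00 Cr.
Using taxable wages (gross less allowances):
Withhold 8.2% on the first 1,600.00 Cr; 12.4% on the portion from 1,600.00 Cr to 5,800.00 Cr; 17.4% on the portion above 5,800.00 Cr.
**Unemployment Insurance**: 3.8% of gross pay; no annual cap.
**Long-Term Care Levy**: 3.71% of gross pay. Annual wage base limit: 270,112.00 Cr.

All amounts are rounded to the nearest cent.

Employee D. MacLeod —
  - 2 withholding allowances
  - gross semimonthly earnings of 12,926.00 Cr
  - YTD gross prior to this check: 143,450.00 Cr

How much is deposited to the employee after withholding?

10,112.06 Cr

Territorial Income Tax: taxable = 12,926.00 Cr − 2×140.00 Cr = 12,646.00 Cr
  652.00 Cr + 17.4% × (12,646.00 Cr − 5,800.00 Cr) = 652.00 Cr + 17.4% × 6,846.00 Cr = 1,843.20 Cr
Unemployment Insurance: 3.8% × 12,926.00 Cr = 491.19 Cr
Long-Term Care Levy: 3.71% × 12,926.00 Cr = 479.55 Cr
Total withheld: 1,843.20 Cr + 491.19 Cr + 479.55 Cr = 2,813.94 Cr
Net pay: 12,926.00 Cr − 2,813.94 Cr = 10,112.06 Cr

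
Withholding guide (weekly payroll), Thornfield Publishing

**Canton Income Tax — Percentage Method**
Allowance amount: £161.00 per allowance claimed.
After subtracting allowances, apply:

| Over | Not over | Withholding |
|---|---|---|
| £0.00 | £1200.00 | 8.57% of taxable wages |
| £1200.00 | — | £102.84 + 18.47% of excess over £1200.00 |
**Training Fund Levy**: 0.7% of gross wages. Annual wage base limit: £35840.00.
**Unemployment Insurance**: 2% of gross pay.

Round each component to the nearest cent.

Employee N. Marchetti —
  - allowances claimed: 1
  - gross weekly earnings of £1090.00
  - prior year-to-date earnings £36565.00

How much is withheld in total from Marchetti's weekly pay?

Canton Income Tax: taxable = £1090.00 − 1×£161.00 = £929.00
  8.57% × £929.00 = £79.62
Training Fund Levy: YTD £36565.00 ≥ cap £35840.00 → £0.00
Unemployment Insurance: 2% × £1090.00 = £21.80
Total: £79.62 + £0.00 + £21.80 = £101.42

£101.42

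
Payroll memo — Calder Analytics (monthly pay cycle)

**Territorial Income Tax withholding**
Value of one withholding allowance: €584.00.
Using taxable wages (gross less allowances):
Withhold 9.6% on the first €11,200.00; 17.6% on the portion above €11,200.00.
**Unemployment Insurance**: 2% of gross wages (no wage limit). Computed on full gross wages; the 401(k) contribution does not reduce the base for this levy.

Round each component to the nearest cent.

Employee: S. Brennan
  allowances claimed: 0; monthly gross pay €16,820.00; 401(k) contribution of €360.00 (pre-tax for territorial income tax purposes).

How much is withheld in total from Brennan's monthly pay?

€2,337.36

Territorial Income Tax: taxable = €16,820.00 − €360.00 = €16,460.00
  €1,075.20 + 17.6% × (€16,460.00 − €11,200.00) = €1,075.20 + 17.6% × €5,260.00 = €2,000.96
Unemployment Insurance: 2% × €16,820.00 = €336.40
Total: €2,000.96 + €336.40 = €2,337.36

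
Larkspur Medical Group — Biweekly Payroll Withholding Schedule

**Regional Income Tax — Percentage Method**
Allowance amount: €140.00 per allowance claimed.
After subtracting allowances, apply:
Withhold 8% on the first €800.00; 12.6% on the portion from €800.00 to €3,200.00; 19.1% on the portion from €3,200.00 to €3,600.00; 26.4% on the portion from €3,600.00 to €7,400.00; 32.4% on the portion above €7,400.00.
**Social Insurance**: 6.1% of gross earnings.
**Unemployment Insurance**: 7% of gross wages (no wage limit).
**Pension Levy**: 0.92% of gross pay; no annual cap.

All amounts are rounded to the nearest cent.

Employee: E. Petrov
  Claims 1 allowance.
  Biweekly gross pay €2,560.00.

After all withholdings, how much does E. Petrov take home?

Regional Income Tax: taxable = €2,560.00 − 1×€140.00 = €2,420.00
  €64.00 + 12.6% × (€2,420.00 − €800.00) = €64.00 + 12.6% × €1,620.00 = €268.12
Social Insurance: 6.1% × €2,560.00 = €156.16
Unemployment Insurance: 7% × €2,560.00 = €179.20
Pension Levy: 0.92% × €2,560.00 = €23.55
Total withheld: €268.12 + €156.16 + €179.20 + €23.55 = €627.03
Net pay: €2,560.00 − €627.03 = €1,932.97

€1,932.97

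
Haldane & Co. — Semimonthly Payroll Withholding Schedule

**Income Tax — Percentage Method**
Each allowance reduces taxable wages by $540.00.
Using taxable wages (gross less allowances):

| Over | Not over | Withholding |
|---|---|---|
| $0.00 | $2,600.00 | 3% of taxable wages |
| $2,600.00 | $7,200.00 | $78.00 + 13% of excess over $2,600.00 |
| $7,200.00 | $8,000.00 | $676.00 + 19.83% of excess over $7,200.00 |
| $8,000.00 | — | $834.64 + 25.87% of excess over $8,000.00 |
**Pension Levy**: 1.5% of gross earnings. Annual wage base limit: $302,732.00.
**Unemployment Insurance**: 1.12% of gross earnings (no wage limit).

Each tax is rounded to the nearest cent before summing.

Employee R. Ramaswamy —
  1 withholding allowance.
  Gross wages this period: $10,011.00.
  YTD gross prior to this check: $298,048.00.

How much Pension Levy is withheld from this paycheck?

$70.26

Pension Levy: cap $302,732.00 − YTD $298,048.00 = $4,684.00 subject; 1.5% × $4,684.00 = $70.26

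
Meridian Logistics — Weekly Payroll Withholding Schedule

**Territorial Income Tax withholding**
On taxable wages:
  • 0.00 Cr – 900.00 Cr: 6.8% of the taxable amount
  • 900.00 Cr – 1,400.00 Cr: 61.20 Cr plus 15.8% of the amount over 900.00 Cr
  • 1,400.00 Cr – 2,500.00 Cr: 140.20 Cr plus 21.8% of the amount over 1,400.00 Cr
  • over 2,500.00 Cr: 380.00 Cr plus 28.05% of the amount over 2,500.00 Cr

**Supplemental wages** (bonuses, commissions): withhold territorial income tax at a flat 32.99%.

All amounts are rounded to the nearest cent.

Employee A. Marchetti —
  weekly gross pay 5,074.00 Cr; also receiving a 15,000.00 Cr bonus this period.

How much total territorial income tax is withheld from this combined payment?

6,050.51 Cr

Territorial Income Tax: taxable = 5,074.00 Cr
  380.00 Cr + 28.05% × (5,074.00 Cr − 2,500.00 Cr) = 380.00 Cr + 28.05% × 2,574.00 Cr = 1,102.01 Cr
Supplemental (32.99% flat on bonus): 32.99% × 15,000.00 Cr = 4,948.50 Cr
Total territorial income tax: 1,102.01 Cr + 4,948.50 Cr = 6,050.51 Cr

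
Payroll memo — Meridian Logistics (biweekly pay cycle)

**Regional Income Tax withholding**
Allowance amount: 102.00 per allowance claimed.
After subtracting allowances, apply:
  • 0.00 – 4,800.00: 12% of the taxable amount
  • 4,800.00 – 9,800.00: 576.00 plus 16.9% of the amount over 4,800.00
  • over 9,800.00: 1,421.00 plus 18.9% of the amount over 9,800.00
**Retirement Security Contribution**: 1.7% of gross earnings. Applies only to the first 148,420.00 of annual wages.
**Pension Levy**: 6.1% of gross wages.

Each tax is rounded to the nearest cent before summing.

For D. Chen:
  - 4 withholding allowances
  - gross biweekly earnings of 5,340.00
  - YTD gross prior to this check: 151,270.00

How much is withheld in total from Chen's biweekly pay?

Regional Income Tax: taxable = 5,340.00 − 4×102.00 = 4,932.00
  576.00 + 16.9% × (4,932.00 − 4,800.00) = 576.00 + 16.9% × 132.00 = 598.31
Retirement Security Contribution: YTD 151,270.00 ≥ cap 148,420.00 → 0.00
Pension Levy: 6.1% × 5,340.00 = 325.74
Total: 598.31 + 0.00 + 325.74 = 924.05

924.05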